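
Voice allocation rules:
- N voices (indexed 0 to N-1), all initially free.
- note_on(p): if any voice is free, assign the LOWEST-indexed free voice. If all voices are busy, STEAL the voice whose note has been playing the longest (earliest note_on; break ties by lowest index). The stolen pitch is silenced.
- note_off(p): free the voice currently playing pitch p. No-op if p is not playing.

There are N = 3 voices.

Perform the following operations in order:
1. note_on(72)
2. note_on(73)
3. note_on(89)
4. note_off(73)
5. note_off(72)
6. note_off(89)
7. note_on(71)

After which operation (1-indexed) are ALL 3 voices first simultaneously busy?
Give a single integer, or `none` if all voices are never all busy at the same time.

Op 1: note_on(72): voice 0 is free -> assigned | voices=[72 - -]
Op 2: note_on(73): voice 1 is free -> assigned | voices=[72 73 -]
Op 3: note_on(89): voice 2 is free -> assigned | voices=[72 73 89]
Op 4: note_off(73): free voice 1 | voices=[72 - 89]
Op 5: note_off(72): free voice 0 | voices=[- - 89]
Op 6: note_off(89): free voice 2 | voices=[- - -]
Op 7: note_on(71): voice 0 is free -> assigned | voices=[71 - -]

Answer: 3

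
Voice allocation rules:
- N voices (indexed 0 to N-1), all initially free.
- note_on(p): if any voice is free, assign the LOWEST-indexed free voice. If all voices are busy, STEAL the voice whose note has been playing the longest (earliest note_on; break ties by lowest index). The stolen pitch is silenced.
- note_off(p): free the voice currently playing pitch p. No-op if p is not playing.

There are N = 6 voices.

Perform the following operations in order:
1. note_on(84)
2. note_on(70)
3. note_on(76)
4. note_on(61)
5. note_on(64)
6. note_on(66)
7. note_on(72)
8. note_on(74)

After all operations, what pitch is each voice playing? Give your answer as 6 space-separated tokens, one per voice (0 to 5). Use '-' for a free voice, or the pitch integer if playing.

Answer: 72 74 76 61 64 66

Derivation:
Op 1: note_on(84): voice 0 is free -> assigned | voices=[84 - - - - -]
Op 2: note_on(70): voice 1 is free -> assigned | voices=[84 70 - - - -]
Op 3: note_on(76): voice 2 is free -> assigned | voices=[84 70 76 - - -]
Op 4: note_on(61): voice 3 is free -> assigned | voices=[84 70 76 61 - -]
Op 5: note_on(64): voice 4 is free -> assigned | voices=[84 70 76 61 64 -]
Op 6: note_on(66): voice 5 is free -> assigned | voices=[84 70 76 61 64 66]
Op 7: note_on(72): all voices busy, STEAL voice 0 (pitch 84, oldest) -> assign | voices=[72 70 76 61 64 66]
Op 8: note_on(74): all voices busy, STEAL voice 1 (pitch 70, oldest) -> assign | voices=[72 74 76 61 64 66]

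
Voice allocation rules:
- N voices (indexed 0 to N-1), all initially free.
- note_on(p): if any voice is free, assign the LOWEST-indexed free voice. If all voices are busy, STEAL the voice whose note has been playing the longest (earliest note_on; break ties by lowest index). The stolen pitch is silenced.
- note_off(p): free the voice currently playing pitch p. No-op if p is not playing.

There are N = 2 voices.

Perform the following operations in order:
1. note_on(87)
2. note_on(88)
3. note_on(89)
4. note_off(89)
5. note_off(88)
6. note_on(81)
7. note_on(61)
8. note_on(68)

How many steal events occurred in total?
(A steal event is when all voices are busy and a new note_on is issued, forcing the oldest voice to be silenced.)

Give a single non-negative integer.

Answer: 2

Derivation:
Op 1: note_on(87): voice 0 is free -> assigned | voices=[87 -]
Op 2: note_on(88): voice 1 is free -> assigned | voices=[87 88]
Op 3: note_on(89): all voices busy, STEAL voice 0 (pitch 87, oldest) -> assign | voices=[89 88]
Op 4: note_off(89): free voice 0 | voices=[- 88]
Op 5: note_off(88): free voice 1 | voices=[- -]
Op 6: note_on(81): voice 0 is free -> assigned | voices=[81 -]
Op 7: note_on(61): voice 1 is free -> assigned | voices=[81 61]
Op 8: note_on(68): all voices busy, STEAL voice 0 (pitch 81, oldest) -> assign | voices=[68 61]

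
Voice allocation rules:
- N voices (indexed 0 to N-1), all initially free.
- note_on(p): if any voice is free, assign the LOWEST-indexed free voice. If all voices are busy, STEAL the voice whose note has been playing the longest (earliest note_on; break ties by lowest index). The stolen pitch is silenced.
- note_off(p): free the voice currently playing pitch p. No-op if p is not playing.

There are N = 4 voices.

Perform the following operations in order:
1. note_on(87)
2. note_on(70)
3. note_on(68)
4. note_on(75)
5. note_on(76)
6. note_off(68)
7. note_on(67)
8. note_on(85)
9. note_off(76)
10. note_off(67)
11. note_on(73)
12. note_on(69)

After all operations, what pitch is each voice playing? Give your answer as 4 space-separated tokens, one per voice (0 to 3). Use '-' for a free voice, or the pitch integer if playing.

Answer: 73 85 69 75

Derivation:
Op 1: note_on(87): voice 0 is free -> assigned | voices=[87 - - -]
Op 2: note_on(70): voice 1 is free -> assigned | voices=[87 70 - -]
Op 3: note_on(68): voice 2 is free -> assigned | voices=[87 70 68 -]
Op 4: note_on(75): voice 3 is free -> assigned | voices=[87 70 68 75]
Op 5: note_on(76): all voices busy, STEAL voice 0 (pitch 87, oldest) -> assign | voices=[76 70 68 75]
Op 6: note_off(68): free voice 2 | voices=[76 70 - 75]
Op 7: note_on(67): voice 2 is free -> assigned | voices=[76 70 67 75]
Op 8: note_on(85): all voices busy, STEAL voice 1 (pitch 70, oldest) -> assign | voices=[76 85 67 75]
Op 9: note_off(76): free voice 0 | voices=[- 85 67 75]
Op 10: note_off(67): free voice 2 | voices=[- 85 - 75]
Op 11: note_on(73): voice 0 is free -> assigned | voices=[73 85 - 75]
Op 12: note_on(69): voice 2 is free -> assigned | voices=[73 85 69 75]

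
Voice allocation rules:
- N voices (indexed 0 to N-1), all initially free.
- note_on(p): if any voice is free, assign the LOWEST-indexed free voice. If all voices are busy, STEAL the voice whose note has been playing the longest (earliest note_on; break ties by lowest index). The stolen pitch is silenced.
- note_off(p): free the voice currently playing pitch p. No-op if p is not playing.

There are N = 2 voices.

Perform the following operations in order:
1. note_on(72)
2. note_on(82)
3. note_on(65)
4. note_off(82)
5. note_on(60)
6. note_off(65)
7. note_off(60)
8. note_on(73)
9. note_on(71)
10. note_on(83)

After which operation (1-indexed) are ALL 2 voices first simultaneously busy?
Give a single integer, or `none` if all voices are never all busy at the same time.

Answer: 2

Derivation:
Op 1: note_on(72): voice 0 is free -> assigned | voices=[72 -]
Op 2: note_on(82): voice 1 is free -> assigned | voices=[72 82]
Op 3: note_on(65): all voices busy, STEAL voice 0 (pitch 72, oldest) -> assign | voices=[65 82]
Op 4: note_off(82): free voice 1 | voices=[65 -]
Op 5: note_on(60): voice 1 is free -> assigned | voices=[65 60]
Op 6: note_off(65): free voice 0 | voices=[- 60]
Op 7: note_off(60): free voice 1 | voices=[- -]
Op 8: note_on(73): voice 0 is free -> assigned | voices=[73 -]
Op 9: note_on(71): voice 1 is free -> assigned | voices=[73 71]
Op 10: note_on(83): all voices busy, STEAL voice 0 (pitch 73, oldest) -> assign | voices=[83 71]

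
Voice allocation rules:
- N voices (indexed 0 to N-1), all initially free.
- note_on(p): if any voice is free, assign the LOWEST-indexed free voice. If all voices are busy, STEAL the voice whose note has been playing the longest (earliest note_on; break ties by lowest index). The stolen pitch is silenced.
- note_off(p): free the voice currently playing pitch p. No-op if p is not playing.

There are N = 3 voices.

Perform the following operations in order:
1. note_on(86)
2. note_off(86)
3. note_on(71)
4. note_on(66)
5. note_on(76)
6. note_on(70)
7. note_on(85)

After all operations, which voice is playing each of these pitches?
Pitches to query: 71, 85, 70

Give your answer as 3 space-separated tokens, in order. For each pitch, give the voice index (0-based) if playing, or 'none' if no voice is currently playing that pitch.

Answer: none 1 0

Derivation:
Op 1: note_on(86): voice 0 is free -> assigned | voices=[86 - -]
Op 2: note_off(86): free voice 0 | voices=[- - -]
Op 3: note_on(71): voice 0 is free -> assigned | voices=[71 - -]
Op 4: note_on(66): voice 1 is free -> assigned | voices=[71 66 -]
Op 5: note_on(76): voice 2 is free -> assigned | voices=[71 66 76]
Op 6: note_on(70): all voices busy, STEAL voice 0 (pitch 71, oldest) -> assign | voices=[70 66 76]
Op 7: note_on(85): all voices busy, STEAL voice 1 (pitch 66, oldest) -> assign | voices=[70 85 76]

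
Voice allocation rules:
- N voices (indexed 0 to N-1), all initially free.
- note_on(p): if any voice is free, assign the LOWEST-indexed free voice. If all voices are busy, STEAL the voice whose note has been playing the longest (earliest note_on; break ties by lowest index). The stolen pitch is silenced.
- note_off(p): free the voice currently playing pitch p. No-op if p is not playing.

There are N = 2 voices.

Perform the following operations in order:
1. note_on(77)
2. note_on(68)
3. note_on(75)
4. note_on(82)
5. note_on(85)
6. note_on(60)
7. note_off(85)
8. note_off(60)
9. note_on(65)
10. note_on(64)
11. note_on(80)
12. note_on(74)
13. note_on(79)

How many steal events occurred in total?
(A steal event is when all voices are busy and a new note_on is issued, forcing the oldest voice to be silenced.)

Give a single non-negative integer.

Answer: 7

Derivation:
Op 1: note_on(77): voice 0 is free -> assigned | voices=[77 -]
Op 2: note_on(68): voice 1 is free -> assigned | voices=[77 68]
Op 3: note_on(75): all voices busy, STEAL voice 0 (pitch 77, oldest) -> assign | voices=[75 68]
Op 4: note_on(82): all voices busy, STEAL voice 1 (pitch 68, oldest) -> assign | voices=[75 82]
Op 5: note_on(85): all voices busy, STEAL voice 0 (pitch 75, oldest) -> assign | voices=[85 82]
Op 6: note_on(60): all voices busy, STEAL voice 1 (pitch 82, oldest) -> assign | voices=[85 60]
Op 7: note_off(85): free voice 0 | voices=[- 60]
Op 8: note_off(60): free voice 1 | voices=[- -]
Op 9: note_on(65): voice 0 is free -> assigned | voices=[65 -]
Op 10: note_on(64): voice 1 is free -> assigned | voices=[65 64]
Op 11: note_on(80): all voices busy, STEAL voice 0 (pitch 65, oldest) -> assign | voices=[80 64]
Op 12: note_on(74): all voices busy, STEAL voice 1 (pitch 64, oldest) -> assign | voices=[80 74]
Op 13: note_on(79): all voices busy, STEAL voice 0 (pitch 80, oldest) -> assign | voices=[79 74]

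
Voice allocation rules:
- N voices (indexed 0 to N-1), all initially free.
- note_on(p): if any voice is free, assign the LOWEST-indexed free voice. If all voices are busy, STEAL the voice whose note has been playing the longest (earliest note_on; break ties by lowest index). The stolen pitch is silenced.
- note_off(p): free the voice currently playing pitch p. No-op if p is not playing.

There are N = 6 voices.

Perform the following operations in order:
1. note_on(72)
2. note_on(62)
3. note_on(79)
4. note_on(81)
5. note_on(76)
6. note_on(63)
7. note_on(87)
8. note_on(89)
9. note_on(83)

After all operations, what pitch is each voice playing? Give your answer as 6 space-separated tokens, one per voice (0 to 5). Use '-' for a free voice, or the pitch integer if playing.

Answer: 87 89 83 81 76 63

Derivation:
Op 1: note_on(72): voice 0 is free -> assigned | voices=[72 - - - - -]
Op 2: note_on(62): voice 1 is free -> assigned | voices=[72 62 - - - -]
Op 3: note_on(79): voice 2 is free -> assigned | voices=[72 62 79 - - -]
Op 4: note_on(81): voice 3 is free -> assigned | voices=[72 62 79 81 - -]
Op 5: note_on(76): voice 4 is free -> assigned | voices=[72 62 79 81 76 -]
Op 6: note_on(63): voice 5 is free -> assigned | voices=[72 62 79 81 76 63]
Op 7: note_on(87): all voices busy, STEAL voice 0 (pitch 72, oldest) -> assign | voices=[87 62 79 81 76 63]
Op 8: note_on(89): all voices busy, STEAL voice 1 (pitch 62, oldest) -> assign | voices=[87 89 79 81 76 63]
Op 9: note_on(83): all voices busy, STEAL voice 2 (pitch 79, oldest) -> assign | voices=[87 89 83 81 76 63]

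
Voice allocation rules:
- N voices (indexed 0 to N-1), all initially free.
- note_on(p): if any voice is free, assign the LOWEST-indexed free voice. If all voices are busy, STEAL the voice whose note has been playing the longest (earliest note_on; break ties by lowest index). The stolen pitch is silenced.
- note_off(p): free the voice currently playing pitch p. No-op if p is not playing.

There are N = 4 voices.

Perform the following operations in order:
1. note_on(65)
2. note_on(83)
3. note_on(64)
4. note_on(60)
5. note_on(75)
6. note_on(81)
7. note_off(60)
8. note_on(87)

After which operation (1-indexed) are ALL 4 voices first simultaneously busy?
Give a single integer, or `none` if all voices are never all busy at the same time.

Answer: 4

Derivation:
Op 1: note_on(65): voice 0 is free -> assigned | voices=[65 - - -]
Op 2: note_on(83): voice 1 is free -> assigned | voices=[65 83 - -]
Op 3: note_on(64): voice 2 is free -> assigned | voices=[65 83 64 -]
Op 4: note_on(60): voice 3 is free -> assigned | voices=[65 83 64 60]
Op 5: note_on(75): all voices busy, STEAL voice 0 (pitch 65, oldest) -> assign | voices=[75 83 64 60]
Op 6: note_on(81): all voices busy, STEAL voice 1 (pitch 83, oldest) -> assign | voices=[75 81 64 60]
Op 7: note_off(60): free voice 3 | voices=[75 81 64 -]
Op 8: note_on(87): voice 3 is free -> assigned | voices=[75 81 64 87]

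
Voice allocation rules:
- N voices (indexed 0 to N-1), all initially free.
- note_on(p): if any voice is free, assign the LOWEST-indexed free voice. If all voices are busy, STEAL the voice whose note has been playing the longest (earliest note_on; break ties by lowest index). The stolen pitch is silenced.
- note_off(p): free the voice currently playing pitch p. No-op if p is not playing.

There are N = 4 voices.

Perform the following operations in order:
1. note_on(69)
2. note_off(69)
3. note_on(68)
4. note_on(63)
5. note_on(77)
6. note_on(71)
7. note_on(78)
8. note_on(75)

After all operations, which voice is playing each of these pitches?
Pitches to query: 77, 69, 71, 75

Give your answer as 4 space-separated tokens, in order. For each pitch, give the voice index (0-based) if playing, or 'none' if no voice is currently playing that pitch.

Op 1: note_on(69): voice 0 is free -> assigned | voices=[69 - - -]
Op 2: note_off(69): free voice 0 | voices=[- - - -]
Op 3: note_on(68): voice 0 is free -> assigned | voices=[68 - - -]
Op 4: note_on(63): voice 1 is free -> assigned | voices=[68 63 - -]
Op 5: note_on(77): voice 2 is free -> assigned | voices=[68 63 77 -]
Op 6: note_on(71): voice 3 is free -> assigned | voices=[68 63 77 71]
Op 7: note_on(78): all voices busy, STEAL voice 0 (pitch 68, oldest) -> assign | voices=[78 63 77 71]
Op 8: note_on(75): all voices busy, STEAL voice 1 (pitch 63, oldest) -> assign | voices=[78 75 77 71]

Answer: 2 none 3 1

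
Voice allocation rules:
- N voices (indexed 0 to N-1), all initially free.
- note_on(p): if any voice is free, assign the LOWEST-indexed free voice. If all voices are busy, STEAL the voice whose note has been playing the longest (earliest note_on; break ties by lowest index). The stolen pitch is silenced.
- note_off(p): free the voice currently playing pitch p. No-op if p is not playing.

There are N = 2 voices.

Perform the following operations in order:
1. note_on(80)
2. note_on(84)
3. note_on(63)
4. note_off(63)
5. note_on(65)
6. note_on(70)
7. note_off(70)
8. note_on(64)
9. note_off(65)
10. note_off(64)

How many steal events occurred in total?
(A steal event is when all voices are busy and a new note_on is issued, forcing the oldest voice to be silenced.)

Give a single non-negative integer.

Op 1: note_on(80): voice 0 is free -> assigned | voices=[80 -]
Op 2: note_on(84): voice 1 is free -> assigned | voices=[80 84]
Op 3: note_on(63): all voices busy, STEAL voice 0 (pitch 80, oldest) -> assign | voices=[63 84]
Op 4: note_off(63): free voice 0 | voices=[- 84]
Op 5: note_on(65): voice 0 is free -> assigned | voices=[65 84]
Op 6: note_on(70): all voices busy, STEAL voice 1 (pitch 84, oldest) -> assign | voices=[65 70]
Op 7: note_off(70): free voice 1 | voices=[65 -]
Op 8: note_on(64): voice 1 is free -> assigned | voices=[65 64]
Op 9: note_off(65): free voice 0 | voices=[- 64]
Op 10: note_off(64): free voice 1 | voices=[- -]

Answer: 2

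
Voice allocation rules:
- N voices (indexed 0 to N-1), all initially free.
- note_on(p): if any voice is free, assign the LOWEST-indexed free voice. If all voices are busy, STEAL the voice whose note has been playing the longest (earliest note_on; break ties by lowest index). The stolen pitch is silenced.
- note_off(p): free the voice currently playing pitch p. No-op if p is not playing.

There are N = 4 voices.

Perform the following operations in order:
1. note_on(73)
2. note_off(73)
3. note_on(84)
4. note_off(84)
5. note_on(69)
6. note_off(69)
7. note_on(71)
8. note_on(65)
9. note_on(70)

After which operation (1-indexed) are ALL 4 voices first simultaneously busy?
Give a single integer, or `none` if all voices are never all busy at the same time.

Op 1: note_on(73): voice 0 is free -> assigned | voices=[73 - - -]
Op 2: note_off(73): free voice 0 | voices=[- - - -]
Op 3: note_on(84): voice 0 is free -> assigned | voices=[84 - - -]
Op 4: note_off(84): free voice 0 | voices=[- - - -]
Op 5: note_on(69): voice 0 is free -> assigned | voices=[69 - - -]
Op 6: note_off(69): free voice 0 | voices=[- - - -]
Op 7: note_on(71): voice 0 is free -> assigned | voices=[71 - - -]
Op 8: note_on(65): voice 1 is free -> assigned | voices=[71 65 - -]
Op 9: note_on(70): voice 2 is free -> assigned | voices=[71 65 70 -]

Answer: none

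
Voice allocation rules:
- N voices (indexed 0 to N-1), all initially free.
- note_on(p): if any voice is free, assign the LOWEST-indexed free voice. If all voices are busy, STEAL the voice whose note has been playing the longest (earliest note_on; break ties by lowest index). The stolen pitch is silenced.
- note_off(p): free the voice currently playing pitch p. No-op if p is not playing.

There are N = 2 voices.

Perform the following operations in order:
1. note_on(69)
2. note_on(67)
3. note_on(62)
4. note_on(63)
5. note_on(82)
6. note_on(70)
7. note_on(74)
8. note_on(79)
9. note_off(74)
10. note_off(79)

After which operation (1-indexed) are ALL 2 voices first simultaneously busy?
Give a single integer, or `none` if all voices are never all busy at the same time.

Op 1: note_on(69): voice 0 is free -> assigned | voices=[69 -]
Op 2: note_on(67): voice 1 is free -> assigned | voices=[69 67]
Op 3: note_on(62): all voices busy, STEAL voice 0 (pitch 69, oldest) -> assign | voices=[62 67]
Op 4: note_on(63): all voices busy, STEAL voice 1 (pitch 67, oldest) -> assign | voices=[62 63]
Op 5: note_on(82): all voices busy, STEAL voice 0 (pitch 62, oldest) -> assign | voices=[82 63]
Op 6: note_on(70): all voices busy, STEAL voice 1 (pitch 63, oldest) -> assign | voices=[82 70]
Op 7: note_on(74): all voices busy, STEAL voice 0 (pitch 82, oldest) -> assign | voices=[74 70]
Op 8: note_on(79): all voices busy, STEAL voice 1 (pitch 70, oldest) -> assign | voices=[74 79]
Op 9: note_off(74): free voice 0 | voices=[- 79]
Op 10: note_off(79): free voice 1 | voices=[- -]

Answer: 2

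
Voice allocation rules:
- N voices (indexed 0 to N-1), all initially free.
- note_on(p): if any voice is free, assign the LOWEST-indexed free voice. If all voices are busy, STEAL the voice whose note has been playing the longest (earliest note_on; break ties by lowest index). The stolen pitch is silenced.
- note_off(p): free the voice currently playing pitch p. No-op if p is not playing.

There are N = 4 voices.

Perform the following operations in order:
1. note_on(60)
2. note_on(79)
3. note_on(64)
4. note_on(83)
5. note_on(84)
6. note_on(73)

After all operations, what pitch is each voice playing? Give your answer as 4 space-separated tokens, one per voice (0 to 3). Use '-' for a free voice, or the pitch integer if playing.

Op 1: note_on(60): voice 0 is free -> assigned | voices=[60 - - -]
Op 2: note_on(79): voice 1 is free -> assigned | voices=[60 79 - -]
Op 3: note_on(64): voice 2 is free -> assigned | voices=[60 79 64 -]
Op 4: note_on(83): voice 3 is free -> assigned | voices=[60 79 64 83]
Op 5: note_on(84): all voices busy, STEAL voice 0 (pitch 60, oldest) -> assign | voices=[84 79 64 83]
Op 6: note_on(73): all voices busy, STEAL voice 1 (pitch 79, oldest) -> assign | voices=[84 73 64 83]

Answer: 84 73 64 83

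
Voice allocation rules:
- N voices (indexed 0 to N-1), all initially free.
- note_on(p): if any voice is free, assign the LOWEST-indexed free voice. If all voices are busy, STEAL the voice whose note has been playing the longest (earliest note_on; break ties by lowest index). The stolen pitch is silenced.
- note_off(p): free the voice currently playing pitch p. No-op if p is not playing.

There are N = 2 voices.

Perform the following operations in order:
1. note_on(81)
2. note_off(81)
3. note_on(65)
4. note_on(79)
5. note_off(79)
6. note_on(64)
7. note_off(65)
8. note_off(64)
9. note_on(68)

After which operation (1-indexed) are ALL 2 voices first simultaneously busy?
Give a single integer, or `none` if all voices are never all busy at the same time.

Op 1: note_on(81): voice 0 is free -> assigned | voices=[81 -]
Op 2: note_off(81): free voice 0 | voices=[- -]
Op 3: note_on(65): voice 0 is free -> assigned | voices=[65 -]
Op 4: note_on(79): voice 1 is free -> assigned | voices=[65 79]
Op 5: note_off(79): free voice 1 | voices=[65 -]
Op 6: note_on(64): voice 1 is free -> assigned | voices=[65 64]
Op 7: note_off(65): free voice 0 | voices=[- 64]
Op 8: note_off(64): free voice 1 | voices=[- -]
Op 9: note_on(68): voice 0 is free -> assigned | voices=[68 -]

Answer: 4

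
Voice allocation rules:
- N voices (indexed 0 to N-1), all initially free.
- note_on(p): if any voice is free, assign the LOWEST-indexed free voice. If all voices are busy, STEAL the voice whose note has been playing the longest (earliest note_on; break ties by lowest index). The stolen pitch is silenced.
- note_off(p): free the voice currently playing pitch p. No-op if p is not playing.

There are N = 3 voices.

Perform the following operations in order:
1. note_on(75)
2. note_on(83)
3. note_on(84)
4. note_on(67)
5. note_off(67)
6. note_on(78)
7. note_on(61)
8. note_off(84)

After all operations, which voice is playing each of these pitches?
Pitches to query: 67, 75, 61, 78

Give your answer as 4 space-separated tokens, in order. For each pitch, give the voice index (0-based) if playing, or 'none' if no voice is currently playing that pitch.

Op 1: note_on(75): voice 0 is free -> assigned | voices=[75 - -]
Op 2: note_on(83): voice 1 is free -> assigned | voices=[75 83 -]
Op 3: note_on(84): voice 2 is free -> assigned | voices=[75 83 84]
Op 4: note_on(67): all voices busy, STEAL voice 0 (pitch 75, oldest) -> assign | voices=[67 83 84]
Op 5: note_off(67): free voice 0 | voices=[- 83 84]
Op 6: note_on(78): voice 0 is free -> assigned | voices=[78 83 84]
Op 7: note_on(61): all voices busy, STEAL voice 1 (pitch 83, oldest) -> assign | voices=[78 61 84]
Op 8: note_off(84): free voice 2 | voices=[78 61 -]

Answer: none none 1 0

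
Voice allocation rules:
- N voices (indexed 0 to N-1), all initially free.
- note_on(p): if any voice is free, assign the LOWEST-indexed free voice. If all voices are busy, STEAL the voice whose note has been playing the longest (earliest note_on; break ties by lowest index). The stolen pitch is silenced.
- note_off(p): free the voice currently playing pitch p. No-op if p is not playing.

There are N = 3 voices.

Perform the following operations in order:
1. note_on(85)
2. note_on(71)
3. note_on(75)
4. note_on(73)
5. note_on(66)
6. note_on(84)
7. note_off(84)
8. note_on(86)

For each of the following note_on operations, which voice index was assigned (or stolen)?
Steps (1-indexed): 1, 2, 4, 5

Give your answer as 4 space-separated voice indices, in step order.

Answer: 0 1 0 1

Derivation:
Op 1: note_on(85): voice 0 is free -> assigned | voices=[85 - -]
Op 2: note_on(71): voice 1 is free -> assigned | voices=[85 71 -]
Op 3: note_on(75): voice 2 is free -> assigned | voices=[85 71 75]
Op 4: note_on(73): all voices busy, STEAL voice 0 (pitch 85, oldest) -> assign | voices=[73 71 75]
Op 5: note_on(66): all voices busy, STEAL voice 1 (pitch 71, oldest) -> assign | voices=[73 66 75]
Op 6: note_on(84): all voices busy, STEAL voice 2 (pitch 75, oldest) -> assign | voices=[73 66 84]
Op 7: note_off(84): free voice 2 | voices=[73 66 -]
Op 8: note_on(86): voice 2 is free -> assigned | voices=[73 66 86]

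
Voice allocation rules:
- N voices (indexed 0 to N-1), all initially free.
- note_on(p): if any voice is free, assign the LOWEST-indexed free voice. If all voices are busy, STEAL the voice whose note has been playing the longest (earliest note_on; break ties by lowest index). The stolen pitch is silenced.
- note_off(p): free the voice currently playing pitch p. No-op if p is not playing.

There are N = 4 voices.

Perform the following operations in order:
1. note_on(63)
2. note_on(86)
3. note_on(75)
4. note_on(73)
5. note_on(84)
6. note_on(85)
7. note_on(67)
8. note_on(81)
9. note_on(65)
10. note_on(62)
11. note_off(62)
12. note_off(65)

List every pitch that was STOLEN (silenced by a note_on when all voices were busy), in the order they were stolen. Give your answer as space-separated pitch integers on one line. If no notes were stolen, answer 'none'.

Answer: 63 86 75 73 84 85

Derivation:
Op 1: note_on(63): voice 0 is free -> assigned | voices=[63 - - -]
Op 2: note_on(86): voice 1 is free -> assigned | voices=[63 86 - -]
Op 3: note_on(75): voice 2 is free -> assigned | voices=[63 86 75 -]
Op 4: note_on(73): voice 3 is free -> assigned | voices=[63 86 75 73]
Op 5: note_on(84): all voices busy, STEAL voice 0 (pitch 63, oldest) -> assign | voices=[84 86 75 73]
Op 6: note_on(85): all voices busy, STEAL voice 1 (pitch 86, oldest) -> assign | voices=[84 85 75 73]
Op 7: note_on(67): all voices busy, STEAL voice 2 (pitch 75, oldest) -> assign | voices=[84 85 67 73]
Op 8: note_on(81): all voices busy, STEAL voice 3 (pitch 73, oldest) -> assign | voices=[84 85 67 81]
Op 9: note_on(65): all voices busy, STEAL voice 0 (pitch 84, oldest) -> assign | voices=[65 85 67 81]
Op 10: note_on(62): all voices busy, STEAL voice 1 (pitch 85, oldest) -> assign | voices=[65 62 67 81]
Op 11: note_off(62): free voice 1 | voices=[65 - 67 81]
Op 12: note_off(65): free voice 0 | voices=[- - 67 81]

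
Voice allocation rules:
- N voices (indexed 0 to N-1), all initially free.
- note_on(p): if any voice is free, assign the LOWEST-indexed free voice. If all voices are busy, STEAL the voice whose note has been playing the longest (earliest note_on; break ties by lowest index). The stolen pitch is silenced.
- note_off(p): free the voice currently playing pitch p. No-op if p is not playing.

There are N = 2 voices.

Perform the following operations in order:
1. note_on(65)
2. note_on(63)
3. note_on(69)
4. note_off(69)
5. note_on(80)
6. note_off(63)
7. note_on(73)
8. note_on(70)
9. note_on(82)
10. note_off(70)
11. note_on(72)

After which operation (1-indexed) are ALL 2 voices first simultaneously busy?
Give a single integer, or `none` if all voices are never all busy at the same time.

Answer: 2

Derivation:
Op 1: note_on(65): voice 0 is free -> assigned | voices=[65 -]
Op 2: note_on(63): voice 1 is free -> assigned | voices=[65 63]
Op 3: note_on(69): all voices busy, STEAL voice 0 (pitch 65, oldest) -> assign | voices=[69 63]
Op 4: note_off(69): free voice 0 | voices=[- 63]
Op 5: note_on(80): voice 0 is free -> assigned | voices=[80 63]
Op 6: note_off(63): free voice 1 | voices=[80 -]
Op 7: note_on(73): voice 1 is free -> assigned | voices=[80 73]
Op 8: note_on(70): all voices busy, STEAL voice 0 (pitch 80, oldest) -> assign | voices=[70 73]
Op 9: note_on(82): all voices busy, STEAL voice 1 (pitch 73, oldest) -> assign | voices=[70 82]
Op 10: note_off(70): free voice 0 | voices=[- 82]
Op 11: note_on(72): voice 0 is free -> assigned | voices=[72 82]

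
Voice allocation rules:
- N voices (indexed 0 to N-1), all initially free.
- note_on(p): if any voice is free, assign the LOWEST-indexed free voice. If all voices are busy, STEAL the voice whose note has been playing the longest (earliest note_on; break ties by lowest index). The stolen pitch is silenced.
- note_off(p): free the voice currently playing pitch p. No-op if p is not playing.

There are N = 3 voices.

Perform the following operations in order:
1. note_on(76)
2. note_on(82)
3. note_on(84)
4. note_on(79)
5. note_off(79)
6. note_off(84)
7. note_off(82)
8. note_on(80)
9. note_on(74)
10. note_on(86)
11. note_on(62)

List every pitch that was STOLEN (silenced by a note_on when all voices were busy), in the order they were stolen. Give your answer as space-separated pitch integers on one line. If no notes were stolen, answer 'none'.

Answer: 76 80

Derivation:
Op 1: note_on(76): voice 0 is free -> assigned | voices=[76 - -]
Op 2: note_on(82): voice 1 is free -> assigned | voices=[76 82 -]
Op 3: note_on(84): voice 2 is free -> assigned | voices=[76 82 84]
Op 4: note_on(79): all voices busy, STEAL voice 0 (pitch 76, oldest) -> assign | voices=[79 82 84]
Op 5: note_off(79): free voice 0 | voices=[- 82 84]
Op 6: note_off(84): free voice 2 | voices=[- 82 -]
Op 7: note_off(82): free voice 1 | voices=[- - -]
Op 8: note_on(80): voice 0 is free -> assigned | voices=[80 - -]
Op 9: note_on(74): voice 1 is free -> assigned | voices=[80 74 -]
Op 10: note_on(86): voice 2 is free -> assigned | voices=[80 74 86]
Op 11: note_on(62): all voices busy, STEAL voice 0 (pitch 80, oldest) -> assign | voices=[62 74 86]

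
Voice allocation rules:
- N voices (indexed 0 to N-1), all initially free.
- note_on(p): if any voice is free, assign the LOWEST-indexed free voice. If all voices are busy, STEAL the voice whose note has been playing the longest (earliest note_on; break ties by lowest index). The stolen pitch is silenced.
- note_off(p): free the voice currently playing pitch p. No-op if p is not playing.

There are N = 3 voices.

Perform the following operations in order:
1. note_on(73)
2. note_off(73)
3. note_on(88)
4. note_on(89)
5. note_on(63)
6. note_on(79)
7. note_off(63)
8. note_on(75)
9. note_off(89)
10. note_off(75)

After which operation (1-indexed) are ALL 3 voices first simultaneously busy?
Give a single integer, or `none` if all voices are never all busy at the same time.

Op 1: note_on(73): voice 0 is free -> assigned | voices=[73 - -]
Op 2: note_off(73): free voice 0 | voices=[- - -]
Op 3: note_on(88): voice 0 is free -> assigned | voices=[88 - -]
Op 4: note_on(89): voice 1 is free -> assigned | voices=[88 89 -]
Op 5: note_on(63): voice 2 is free -> assigned | voices=[88 89 63]
Op 6: note_on(79): all voices busy, STEAL voice 0 (pitch 88, oldest) -> assign | voices=[79 89 63]
Op 7: note_off(63): free voice 2 | voices=[79 89 -]
Op 8: note_on(75): voice 2 is free -> assigned | voices=[79 89 75]
Op 9: note_off(89): free voice 1 | voices=[79 - 75]
Op 10: note_off(75): free voice 2 | voices=[79 - -]

Answer: 5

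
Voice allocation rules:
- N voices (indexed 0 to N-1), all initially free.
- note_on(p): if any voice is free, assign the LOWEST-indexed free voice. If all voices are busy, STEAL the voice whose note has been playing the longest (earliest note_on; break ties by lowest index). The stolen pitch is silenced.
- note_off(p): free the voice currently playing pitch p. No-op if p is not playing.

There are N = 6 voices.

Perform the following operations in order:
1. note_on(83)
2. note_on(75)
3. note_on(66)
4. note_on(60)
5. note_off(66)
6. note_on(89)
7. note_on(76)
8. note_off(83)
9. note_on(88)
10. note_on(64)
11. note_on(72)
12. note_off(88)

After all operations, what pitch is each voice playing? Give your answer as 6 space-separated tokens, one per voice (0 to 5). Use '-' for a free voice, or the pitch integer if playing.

Op 1: note_on(83): voice 0 is free -> assigned | voices=[83 - - - - -]
Op 2: note_on(75): voice 1 is free -> assigned | voices=[83 75 - - - -]
Op 3: note_on(66): voice 2 is free -> assigned | voices=[83 75 66 - - -]
Op 4: note_on(60): voice 3 is free -> assigned | voices=[83 75 66 60 - -]
Op 5: note_off(66): free voice 2 | voices=[83 75 - 60 - -]
Op 6: note_on(89): voice 2 is free -> assigned | voices=[83 75 89 60 - -]
Op 7: note_on(76): voice 4 is free -> assigned | voices=[83 75 89 60 76 -]
Op 8: note_off(83): free voice 0 | voices=[- 75 89 60 76 -]
Op 9: note_on(88): voice 0 is free -> assigned | voices=[88 75 89 60 76 -]
Op 10: note_on(64): voice 5 is free -> assigned | voices=[88 75 89 60 76 64]
Op 11: note_on(72): all voices busy, STEAL voice 1 (pitch 75, oldest) -> assign | voices=[88 72 89 60 76 64]
Op 12: note_off(88): free voice 0 | voices=[- 72 89 60 76 64]

Answer: - 72 89 60 76 64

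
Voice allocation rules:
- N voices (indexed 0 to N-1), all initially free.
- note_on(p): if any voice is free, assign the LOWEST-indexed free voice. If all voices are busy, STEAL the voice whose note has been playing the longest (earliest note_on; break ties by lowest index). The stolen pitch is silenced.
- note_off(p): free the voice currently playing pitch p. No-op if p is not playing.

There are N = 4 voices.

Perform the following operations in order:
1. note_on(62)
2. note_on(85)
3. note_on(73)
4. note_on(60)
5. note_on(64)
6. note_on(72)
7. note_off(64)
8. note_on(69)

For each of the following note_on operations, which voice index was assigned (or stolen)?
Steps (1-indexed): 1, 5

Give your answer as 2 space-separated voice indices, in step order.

Answer: 0 0

Derivation:
Op 1: note_on(62): voice 0 is free -> assigned | voices=[62 - - -]
Op 2: note_on(85): voice 1 is free -> assigned | voices=[62 85 - -]
Op 3: note_on(73): voice 2 is free -> assigned | voices=[62 85 73 -]
Op 4: note_on(60): voice 3 is free -> assigned | voices=[62 85 73 60]
Op 5: note_on(64): all voices busy, STEAL voice 0 (pitch 62, oldest) -> assign | voices=[64 85 73 60]
Op 6: note_on(72): all voices busy, STEAL voice 1 (pitch 85, oldest) -> assign | voices=[64 72 73 60]
Op 7: note_off(64): free voice 0 | voices=[- 72 73 60]
Op 8: note_on(69): voice 0 is free -> assigned | voices=[69 72 73 60]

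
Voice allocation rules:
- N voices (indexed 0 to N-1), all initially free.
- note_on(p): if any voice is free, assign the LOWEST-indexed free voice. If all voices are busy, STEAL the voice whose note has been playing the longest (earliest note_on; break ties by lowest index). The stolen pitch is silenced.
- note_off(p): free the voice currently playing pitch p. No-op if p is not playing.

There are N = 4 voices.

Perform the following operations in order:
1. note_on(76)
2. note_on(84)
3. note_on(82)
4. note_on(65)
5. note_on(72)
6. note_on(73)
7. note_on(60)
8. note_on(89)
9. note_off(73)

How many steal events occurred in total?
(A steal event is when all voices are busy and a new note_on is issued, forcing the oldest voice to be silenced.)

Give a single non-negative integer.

Answer: 4

Derivation:
Op 1: note_on(76): voice 0 is free -> assigned | voices=[76 - - -]
Op 2: note_on(84): voice 1 is free -> assigned | voices=[76 84 - -]
Op 3: note_on(82): voice 2 is free -> assigned | voices=[76 84 82 -]
Op 4: note_on(65): voice 3 is free -> assigned | voices=[76 84 82 65]
Op 5: note_on(72): all voices busy, STEAL voice 0 (pitch 76, oldest) -> assign | voices=[72 84 82 65]
Op 6: note_on(73): all voices busy, STEAL voice 1 (pitch 84, oldest) -> assign | voices=[72 73 82 65]
Op 7: note_on(60): all voices busy, STEAL voice 2 (pitch 82, oldest) -> assign | voices=[72 73 60 65]
Op 8: note_on(89): all voices busy, STEAL voice 3 (pitch 65, oldest) -> assign | voices=[72 73 60 89]
Op 9: note_off(73): free voice 1 | voices=[72 - 60 89]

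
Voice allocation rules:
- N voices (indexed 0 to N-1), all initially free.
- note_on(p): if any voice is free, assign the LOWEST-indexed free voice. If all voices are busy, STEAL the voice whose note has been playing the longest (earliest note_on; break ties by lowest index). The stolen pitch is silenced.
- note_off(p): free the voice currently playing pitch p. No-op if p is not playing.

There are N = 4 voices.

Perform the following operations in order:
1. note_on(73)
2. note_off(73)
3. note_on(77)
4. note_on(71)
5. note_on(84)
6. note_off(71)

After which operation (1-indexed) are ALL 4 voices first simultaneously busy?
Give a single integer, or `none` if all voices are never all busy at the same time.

Answer: none

Derivation:
Op 1: note_on(73): voice 0 is free -> assigned | voices=[73 - - -]
Op 2: note_off(73): free voice 0 | voices=[- - - -]
Op 3: note_on(77): voice 0 is free -> assigned | voices=[77 - - -]
Op 4: note_on(71): voice 1 is free -> assigned | voices=[77 71 - -]
Op 5: note_on(84): voice 2 is free -> assigned | voices=[77 71 84 -]
Op 6: note_off(71): free voice 1 | voices=[77 - 84 -]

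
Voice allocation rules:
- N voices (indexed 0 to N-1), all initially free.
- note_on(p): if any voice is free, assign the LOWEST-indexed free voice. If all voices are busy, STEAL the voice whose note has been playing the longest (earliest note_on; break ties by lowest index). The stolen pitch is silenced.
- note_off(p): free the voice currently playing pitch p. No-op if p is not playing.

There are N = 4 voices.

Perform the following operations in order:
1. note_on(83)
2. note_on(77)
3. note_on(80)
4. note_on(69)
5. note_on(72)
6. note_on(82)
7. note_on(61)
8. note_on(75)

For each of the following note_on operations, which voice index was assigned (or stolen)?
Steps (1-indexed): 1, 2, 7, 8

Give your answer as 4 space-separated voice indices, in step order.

Op 1: note_on(83): voice 0 is free -> assigned | voices=[83 - - -]
Op 2: note_on(77): voice 1 is free -> assigned | voices=[83 77 - -]
Op 3: note_on(80): voice 2 is free -> assigned | voices=[83 77 80 -]
Op 4: note_on(69): voice 3 is free -> assigned | voices=[83 77 80 69]
Op 5: note_on(72): all voices busy, STEAL voice 0 (pitch 83, oldest) -> assign | voices=[72 77 80 69]
Op 6: note_on(82): all voices busy, STEAL voice 1 (pitch 77, oldest) -> assign | voices=[72 82 80 69]
Op 7: note_on(61): all voices busy, STEAL voice 2 (pitch 80, oldest) -> assign | voices=[72 82 61 69]
Op 8: note_on(75): all voices busy, STEAL voice 3 (pitch 69, oldest) -> assign | voices=[72 82 61 75]

Answer: 0 1 2 3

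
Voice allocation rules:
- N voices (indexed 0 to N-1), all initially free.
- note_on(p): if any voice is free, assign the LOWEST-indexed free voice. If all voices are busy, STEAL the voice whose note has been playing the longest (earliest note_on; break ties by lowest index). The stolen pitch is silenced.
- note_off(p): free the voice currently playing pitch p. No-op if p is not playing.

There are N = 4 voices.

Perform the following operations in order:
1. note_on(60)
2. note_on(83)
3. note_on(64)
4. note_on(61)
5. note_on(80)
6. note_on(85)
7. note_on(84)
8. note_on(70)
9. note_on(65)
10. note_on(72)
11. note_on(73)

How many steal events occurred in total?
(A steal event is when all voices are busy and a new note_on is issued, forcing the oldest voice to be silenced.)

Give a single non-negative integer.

Answer: 7

Derivation:
Op 1: note_on(60): voice 0 is free -> assigned | voices=[60 - - -]
Op 2: note_on(83): voice 1 is free -> assigned | voices=[60 83 - -]
Op 3: note_on(64): voice 2 is free -> assigned | voices=[60 83 64 -]
Op 4: note_on(61): voice 3 is free -> assigned | voices=[60 83 64 61]
Op 5: note_on(80): all voices busy, STEAL voice 0 (pitch 60, oldest) -> assign | voices=[80 83 64 61]
Op 6: note_on(85): all voices busy, STEAL voice 1 (pitch 83, oldest) -> assign | voices=[80 85 64 61]
Op 7: note_on(84): all voices busy, STEAL voice 2 (pitch 64, oldest) -> assign | voices=[80 85 84 61]
Op 8: note_on(70): all voices busy, STEAL voice 3 (pitch 61, oldest) -> assign | voices=[80 85 84 70]
Op 9: note_on(65): all voices busy, STEAL voice 0 (pitch 80, oldest) -> assign | voices=[65 85 84 70]
Op 10: note_on(72): all voices busy, STEAL voice 1 (pitch 85, oldest) -> assign | voices=[65 72 84 70]
Op 11: note_on(73): all voices busy, STEAL voice 2 (pitch 84, oldest) -> assign | voices=[65 72 73 70]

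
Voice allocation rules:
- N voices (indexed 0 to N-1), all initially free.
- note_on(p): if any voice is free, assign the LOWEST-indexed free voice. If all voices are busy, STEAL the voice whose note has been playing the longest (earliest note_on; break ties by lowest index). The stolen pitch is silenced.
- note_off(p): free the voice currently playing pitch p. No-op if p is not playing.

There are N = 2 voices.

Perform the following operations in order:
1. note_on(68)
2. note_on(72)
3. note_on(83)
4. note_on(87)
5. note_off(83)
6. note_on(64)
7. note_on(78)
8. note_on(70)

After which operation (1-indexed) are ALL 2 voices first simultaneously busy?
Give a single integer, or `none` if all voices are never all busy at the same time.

Op 1: note_on(68): voice 0 is free -> assigned | voices=[68 -]
Op 2: note_on(72): voice 1 is free -> assigned | voices=[68 72]
Op 3: note_on(83): all voices busy, STEAL voice 0 (pitch 68, oldest) -> assign | voices=[83 72]
Op 4: note_on(87): all voices busy, STEAL voice 1 (pitch 72, oldest) -> assign | voices=[83 87]
Op 5: note_off(83): free voice 0 | voices=[- 87]
Op 6: note_on(64): voice 0 is free -> assigned | voices=[64 87]
Op 7: note_on(78): all voices busy, STEAL voice 1 (pitch 87, oldest) -> assign | voices=[64 78]
Op 8: note_on(70): all voices busy, STEAL voice 0 (pitch 64, oldest) -> assign | voices=[70 78]

Answer: 2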